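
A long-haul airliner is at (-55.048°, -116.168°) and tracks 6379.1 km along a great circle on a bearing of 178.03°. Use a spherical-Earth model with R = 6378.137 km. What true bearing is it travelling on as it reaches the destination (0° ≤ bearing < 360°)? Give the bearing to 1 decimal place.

final bearing 3.0°

δ = 6379.1/6378.137 = 1.000151 rad (57.3044°).
Start latitude φ₁ = -0.960769 rad; initial bearing θ = 3.107210 rad.
Destination latitude: φ₂ = arcsin( sin φ₁ cos δ + cos φ₁ sin δ cos θ ) = arcsin(-0.924577) = -67.605°.
For the longitude increment, Δλ = atan2( sin θ sin δ cos φ₁, cos δ − sin φ₁ sin φ₂ ) = atan2(0.016573, -0.217638) = 175.645°.
λ₂ = λ₁ + Δλ = 59.477°.
The forward bearing on arrival equals the back-azimuth from the destination plus 180°.
Back-azimuth from P₂ (-67.6°, 59.5°) to P₁ (-55.0°, -116.2°), with Δλ' = λ₁ − λ₂ = -175.6°: atan2( sin Δλ' cos φ₁ , cos φ₂ sin φ₁ − sin φ₂ cos φ₁ cos Δλ' ) = 183.0°.
Final bearing = (183.0° + 180°) mod 360° = 3.0°.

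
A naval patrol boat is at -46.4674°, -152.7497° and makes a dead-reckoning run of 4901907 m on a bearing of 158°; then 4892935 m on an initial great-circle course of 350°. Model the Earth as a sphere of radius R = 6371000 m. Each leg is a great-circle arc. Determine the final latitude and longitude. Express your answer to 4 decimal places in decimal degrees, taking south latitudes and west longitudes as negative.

Apply the spherical direct solution leg by leg, carrying full precision between legs.
Leg 1: from (-46.4674°, -152.7497°), δ = 4901907/6371000 = 0.769409 rad, θ = 158° → φ = -74.8098°, λ = -68.6873°.
Leg 2: from (-74.8098°, -68.6873°), δ = 4892935/6371000 = 0.768001 rad, θ = 350° → φ = -30.9913°, λ = -76.7769°.

latitude -30.9913°, longitude -76.7769°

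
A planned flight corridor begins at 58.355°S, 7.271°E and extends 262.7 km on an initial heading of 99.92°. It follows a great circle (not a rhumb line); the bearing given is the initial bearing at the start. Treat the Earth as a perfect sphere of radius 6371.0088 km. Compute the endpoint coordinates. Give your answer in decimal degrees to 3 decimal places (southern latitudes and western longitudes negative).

latitude -58.684°, longitude 11.752°

The arc subtends δ = 262.7/6371.0088 = 0.041234 rad at the centre.
Start latitude φ₁ = -1.018487 rad; initial bearing θ = 1.743933 rad.
sin φ₂ = sin φ₁ cos δ + cos φ₁ sin δ cos θ = (-0.851315)(0.999150) + (0.524655)(0.041222)(-0.172273) = -0.854317
φ₂ = asin(-0.854317) = -1.024236 rad = -58.684°.
Then Δλ = atan2(0.021304, 0.271857) = 0.078205 rad, from sin θ sin δ cos φ₁ over cos δ − sin φ₁ sin φ₂.
λ₂ = λ₁ + Δλ = 11.752°.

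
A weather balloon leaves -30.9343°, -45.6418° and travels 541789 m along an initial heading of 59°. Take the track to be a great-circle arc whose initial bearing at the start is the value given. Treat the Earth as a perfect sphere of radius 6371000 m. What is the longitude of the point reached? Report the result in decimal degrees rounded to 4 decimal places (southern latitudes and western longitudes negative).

δ = 541789/6371000 = 0.085040 rad (4.8724°).
With φ₁ = -30.9343° = -0.539905 rad and θ = 59° = 1.029744 rad:
Destination latitude: φ₂ = arcsin( sin φ₁ cos δ + cos φ₁ sin δ cos θ ) = arcsin(-0.474674) = -28.3381°.
For the longitude increment, Δλ = atan2( sin θ sin δ cos φ₁, cos δ − sin φ₁ sin φ₂ ) = atan2(0.062450, 0.752378) = 4.7448°.
λ₂ = λ₁ + Δλ = -40.8970°.

longitude -40.8970°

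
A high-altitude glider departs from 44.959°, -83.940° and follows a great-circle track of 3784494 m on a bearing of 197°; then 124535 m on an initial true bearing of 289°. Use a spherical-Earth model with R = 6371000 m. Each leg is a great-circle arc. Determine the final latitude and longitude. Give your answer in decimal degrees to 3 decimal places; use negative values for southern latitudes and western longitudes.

Apply the spherical direct solution leg by leg, carrying full precision between legs.
Leg 1: from (44.959°, -83.940°), δ = 3784494/6371000 = 0.594019 rad, θ = 197° → φ = 11.936°, λ = -93.568°.
Leg 2: from (11.936°, -93.568°), δ = 124535/6371000 = 0.019547 rad, θ = 289° → φ = 12.298°, λ = -94.652°.

latitude 12.298°, longitude -94.652°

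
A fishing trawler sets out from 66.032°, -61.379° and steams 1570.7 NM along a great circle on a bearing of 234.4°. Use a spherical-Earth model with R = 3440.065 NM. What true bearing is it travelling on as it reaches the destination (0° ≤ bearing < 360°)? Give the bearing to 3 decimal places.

The arc subtends δ = 1570.7/3440.065 = 0.456590 rad at the centre.
With φ₁ = 66.032° = 1.152476 rad and θ = 234.4° = 4.091052 rad:
Destination latitude: φ₂ = arcsin( sin φ₁ cos δ + cos φ₁ sin δ cos θ ) = arcsin(0.715908) = 45.718°.
For the longitude increment, Δλ = atan2( sin θ sin δ cos φ₁, cos δ − sin φ₁ sin φ₂ ) = atan2(-0.145627, 0.243384) = -30.894°.
λ₂ = -61.379° + -30.894° = -92.273°.
The forward bearing on arrival equals the back-azimuth from the destination plus 180°.
Back-azimuth from P₂ (45.718°, -92.273°) to P₁ (66.032°, -61.379°), with Δλ' = λ₁ − λ₂ = 30.894°: atan2( sin Δλ' cos φ₁ , cos φ₂ sin φ₁ − sin φ₂ cos φ₁ cos Δλ' ) = 28.234°.
Final bearing = (28.234° + 180°) mod 360° = 208.234°.

final bearing 208.234°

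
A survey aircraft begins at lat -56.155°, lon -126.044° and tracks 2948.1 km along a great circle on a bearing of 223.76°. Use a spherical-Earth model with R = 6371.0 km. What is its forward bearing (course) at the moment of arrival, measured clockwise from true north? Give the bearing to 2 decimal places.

δ = 2948.1/6371 = 0.462737 rad (26.5129°).
Start latitude φ₁ = -0.980090 rad; initial bearing θ = 3.905349 rad.
Applying the spherical law of cosines for sides, sin φ₂ = sin φ₁ cos δ + cos φ₁ sin δ cos θ = -0.922767, so φ₂ = -67.334°.
Δλ = atan2( sin θ sin δ cos φ₁ , cos δ − sin φ₁ sin φ₂ ) = atan2(-0.171956, 0.128432) = -0.929289 rad = -53.244°.
λ₂ = λ₁ + Δλ = -179.288°.
The forward bearing on arrival equals the back-azimuth from the destination plus 180°.
Back-azimuth from P₂ (-67.33°, -179.29°) to P₁ (-56.16°, -126.04°), with Δλ' = λ₁ − λ₂ = 53.24°: atan2( sin Δλ' cos φ₁ , cos φ₂ sin φ₁ − sin φ₂ cos φ₁ cos Δλ' ) = 91.61°.
Final bearing = (91.61° + 180°) mod 360° = 271.61°.

final bearing 271.61°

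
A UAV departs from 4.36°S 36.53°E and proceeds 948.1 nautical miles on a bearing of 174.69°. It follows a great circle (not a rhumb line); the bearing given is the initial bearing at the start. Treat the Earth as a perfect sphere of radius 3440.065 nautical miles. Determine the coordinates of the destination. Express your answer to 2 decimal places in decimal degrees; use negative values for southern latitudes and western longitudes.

latitude -20.08°, longitude 38.07°

δ = 948.1/3440.065 = 0.275605 rad (15.7910°).
Start latitude φ₁ = -0.076096 rad; initial bearing θ = 3.048916 rad.
sin φ₂ = sin φ₁ cos δ + cos φ₁ sin δ cos θ = (-0.076023)(0.962261) + (0.997106)(0.272129)(-0.995709) = -0.343331
φ₂ = asin(-0.343331) = -0.350462 rad = -20.08°.
For the longitude increment, Δλ = atan2( sin θ sin δ cos φ₁, cos δ − sin φ₁ sin φ₂ ) = atan2(0.025111, 0.936160) = 1.54°.
λ₂ = λ₁ + Δλ = 38.07°.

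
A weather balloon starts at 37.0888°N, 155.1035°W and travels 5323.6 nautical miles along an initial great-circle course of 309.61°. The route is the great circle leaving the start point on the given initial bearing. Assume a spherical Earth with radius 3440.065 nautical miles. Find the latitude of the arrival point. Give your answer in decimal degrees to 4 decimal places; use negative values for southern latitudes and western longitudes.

The arc subtends δ = 5323.6/3440.065 = 1.547529 rad at the centre.
Converting: φ₁ = 0.647322 rad, θ = 5.403714 rad.
Destination latitude: φ₂ = arcsin( sin φ₁ cos δ + cos φ₁ sin δ cos θ ) = arcsin(0.522474) = 31.4984°.
Then Δλ = atan2(-0.614385, -0.291814) = -2.014219 rad, from sin θ sin δ cos φ₁ over cos δ − sin φ₁ sin φ₂.
λ₂ = -155.1035° + -115.4063° = -270.5098°, normalized to (−180°, 180°] → 89.4902°.

latitude 31.4984°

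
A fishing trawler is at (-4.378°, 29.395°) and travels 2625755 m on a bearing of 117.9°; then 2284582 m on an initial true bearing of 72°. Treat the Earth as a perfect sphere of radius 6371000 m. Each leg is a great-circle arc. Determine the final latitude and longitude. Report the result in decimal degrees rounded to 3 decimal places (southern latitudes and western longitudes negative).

latitude -7.798°, longitude 70.570°

Apply the spherical direct solution leg by leg, carrying full precision between legs.
Leg 1: from (-4.378°, 29.395°), δ = 2625755/6371000 = 0.412142 rad, θ = 117.9° → φ = -14.882°, λ = 50.883°.
Leg 2: from (-14.882°, 50.883°), δ = 2284582/6371000 = 0.358591 rad, θ = 72° → φ = -7.798°, λ = 70.570°.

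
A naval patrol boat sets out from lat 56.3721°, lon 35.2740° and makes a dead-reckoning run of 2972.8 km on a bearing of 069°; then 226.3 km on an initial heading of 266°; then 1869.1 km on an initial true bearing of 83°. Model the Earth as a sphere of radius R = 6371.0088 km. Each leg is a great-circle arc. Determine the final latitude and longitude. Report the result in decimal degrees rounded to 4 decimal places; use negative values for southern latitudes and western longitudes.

latitude 54.5992°, longitude 110.6937°

Apply the spherical direct solution leg by leg, carrying full precision between legs.
Leg 1: from (56.3721°, 35.2740°), δ = 2972.8/6371.0088 = 0.466614 rad, θ = 69° → φ = 56.3999°, λ = 84.6436°.
Leg 2: from (56.3999°, 84.6436°), δ = 226.3/6371.0088 = 0.035520 rad, θ = 266° → φ = 56.2040°, λ = 80.9920°.
Leg 3: from (56.2040°, 80.9920°), δ = 1869.1/6371.0088 = 0.293376 rad, θ = 83° → φ = 54.5992°, λ = 110.6937°.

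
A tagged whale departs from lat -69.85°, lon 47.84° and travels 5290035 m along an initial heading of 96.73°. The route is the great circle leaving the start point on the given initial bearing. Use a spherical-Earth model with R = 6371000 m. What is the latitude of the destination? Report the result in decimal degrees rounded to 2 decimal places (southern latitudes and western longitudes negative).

latitude -41.54°

Central angle δ = d/R = 0.830330 rad.
With φ₁ = -69.85° = -1.219112 rad and θ = 96.73° = 1.688257 rad:
sin φ₂ = sin φ₁ cos δ + cos φ₁ sin δ cos θ = (-0.938794)(0.674632) + (0.344479)(0.738154)(-0.117191) = -0.663139
φ₂ = asin(-0.663139) = -0.725005 rad = -41.54°.
Δλ = atan2( sin θ sin δ cos φ₁ , cos δ − sin φ₁ sin φ₂ ) = atan2(0.252527, 0.052081) = 1.367410 rad = 78.35°.
λ₂ = λ₁ + Δλ = 126.19°.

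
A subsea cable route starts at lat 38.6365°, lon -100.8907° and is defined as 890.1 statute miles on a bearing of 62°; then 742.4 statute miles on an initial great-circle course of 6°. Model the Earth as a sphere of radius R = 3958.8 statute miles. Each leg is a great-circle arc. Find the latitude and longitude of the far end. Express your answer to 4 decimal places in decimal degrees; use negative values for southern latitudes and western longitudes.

latitude 54.3355°, longitude -83.1848°

Apply the spherical direct solution leg by leg, carrying full precision between legs.
Leg 1: from (38.6365°, -100.8907°), δ = 890.1/3958.8 = 0.224841 rad, θ = 62° → φ = 43.6634°, λ = -85.1002°.
Leg 2: from (43.6634°, -85.1002°), δ = 742.4/3958.8 = 0.187532 rad, θ = 6° → φ = 54.3355°, λ = -83.1848°.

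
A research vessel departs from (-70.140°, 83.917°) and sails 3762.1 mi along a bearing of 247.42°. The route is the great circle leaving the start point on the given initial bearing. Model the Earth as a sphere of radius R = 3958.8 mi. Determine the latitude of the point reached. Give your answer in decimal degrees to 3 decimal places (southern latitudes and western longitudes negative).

latitude -40.766°

Angular distance δ = d/R = 3762.1 / 3958.8 = 0.950313 rad.
With φ₁ = -70.140° = -1.224174 rad and θ = 247.42° = 4.318294 rad:
sin φ₂ = sin φ₁ cos δ + cos φ₁ sin δ cos θ = (-0.940526)(0.581428) + (0.339723)(0.813598)(-0.383973) = -0.652977
φ₂ = asin(-0.652977) = -0.711509 rad = -40.766°.
Δλ = atan2( sin θ sin δ cos φ₁ , cos δ − sin φ₁ sin φ₂ ) = atan2(-0.255210, -0.032714) = -1.698284 rad = -97.305°.
Hence λ₂ = 83.917° + -97.305° = -13.388°.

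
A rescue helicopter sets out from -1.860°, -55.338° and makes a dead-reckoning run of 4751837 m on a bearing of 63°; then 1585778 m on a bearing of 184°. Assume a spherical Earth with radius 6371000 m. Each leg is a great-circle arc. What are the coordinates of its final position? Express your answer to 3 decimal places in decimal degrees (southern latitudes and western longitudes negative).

latitude 2.275°, longitude -17.228°

Apply the spherical direct solution leg by leg, carrying full precision between legs.
Leg 1: from (-1.860°, -55.338°), δ = 4751837/6371000 = 0.745854 rad, θ = 63° → φ = 16.504°, λ = -16.242°.
Leg 2: from (16.504°, -16.242°), δ = 1585778/6371000 = 0.248906 rad, θ = 184° → φ = 2.275°, λ = -17.228°.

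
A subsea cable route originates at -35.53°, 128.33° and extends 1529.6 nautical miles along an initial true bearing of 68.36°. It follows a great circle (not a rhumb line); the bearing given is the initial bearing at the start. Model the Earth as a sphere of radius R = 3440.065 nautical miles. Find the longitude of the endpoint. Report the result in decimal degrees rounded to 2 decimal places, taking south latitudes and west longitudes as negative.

δ = 1529.6/3440.065 = 0.444643 rad (25.4762°).
With φ₁ = -35.53° = -0.620115 rad and θ = 68.36° = 1.193107 rad:
Destination latitude: φ₂ = arcsin( sin φ₁ cos δ + cos φ₁ sin δ cos θ ) = arcsin(-0.395534) = -23.30°.
Δλ = atan2( sin θ sin δ cos φ₁ , cos δ − sin φ₁ sin φ₂ ) = atan2(0.325377, 0.672908) = 0.450392 rad = 25.81°.
Hence λ₂ = 128.33° + 25.81° = 154.14°.

longitude 154.14°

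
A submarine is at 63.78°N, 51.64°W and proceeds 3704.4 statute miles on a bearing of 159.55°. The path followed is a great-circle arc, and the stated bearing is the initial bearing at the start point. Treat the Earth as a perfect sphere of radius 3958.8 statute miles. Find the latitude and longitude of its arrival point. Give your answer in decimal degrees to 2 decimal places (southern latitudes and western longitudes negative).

The arc subtends δ = 3704.4/3958.8 = 0.935738 rad at the centre.
Start latitude φ₁ = 1.113171 rad; initial bearing θ = 2.784673 rad.
Applying the spherical law of cosines for sides, sin φ₂ = sin φ₁ cos δ + cos φ₁ sin δ cos θ = 0.198919, so φ₂ = 11.47°.
Δλ = atan2( sin θ sin δ cos φ₁ , cos δ − sin φ₁ sin φ₂ ) = atan2(0.124271, 0.414773) = 0.291101 rad = 16.68°.
Hence λ₂ = -51.64° + 16.68° = -34.96°.

latitude 11.47°, longitude -34.96°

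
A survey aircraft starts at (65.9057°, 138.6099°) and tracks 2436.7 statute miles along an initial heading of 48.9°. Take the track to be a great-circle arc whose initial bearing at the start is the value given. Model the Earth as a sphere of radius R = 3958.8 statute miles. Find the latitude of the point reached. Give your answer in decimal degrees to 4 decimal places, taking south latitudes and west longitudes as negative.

latitude 64.1962°

The arc subtends δ = 2436.7/3958.8 = 0.615515 rad at the centre.
Start latitude φ₁ = 1.150271 rad; initial bearing θ = 0.853466 rad.
sin φ₂ = sin φ₁ cos δ + cos φ₁ sin δ cos θ = (0.912875)(0.816476) + (0.408240)(0.577379)(0.657375) = 0.900290
φ₂ = asin(0.900290) = 1.120435 rad = 64.1962°.
Δλ = atan2( sin θ sin δ cos φ₁ , cos δ − sin φ₁ sin φ₂ ) = atan2(0.177622, -0.005376) = 1.601052 rad = 91.7335°.
λ₂ = 138.6099° + 91.7335° = 230.3434°, normalized to (−180°, 180°] → -129.6566°.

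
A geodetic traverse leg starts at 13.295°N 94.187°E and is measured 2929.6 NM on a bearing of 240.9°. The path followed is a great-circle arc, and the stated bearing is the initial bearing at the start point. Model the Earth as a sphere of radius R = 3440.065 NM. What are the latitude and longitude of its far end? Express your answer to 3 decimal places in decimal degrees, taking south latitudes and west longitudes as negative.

latitude -11.806°, longitude 51.998°

δ = 2929.6/3440.065 = 0.851612 rad (48.7938°).
Start latitude φ₁ = 0.232042 rad; initial bearing θ = 4.204498 rad.
sin φ₂ = sin φ₁ cos δ + cos φ₁ sin δ cos θ = (0.229965)(0.658771) + (0.973199)(0.752343)(-0.486335) = -0.204591
φ₂ = asin(-0.204591) = -0.206045 rad = -11.806°.
Then Δλ = atan2(-0.639758, 0.705820) = -0.736342 rad, from sin θ sin δ cos φ₁ over cos δ − sin φ₁ sin φ₂.
λ₂ = λ₁ + Δλ = 51.998°.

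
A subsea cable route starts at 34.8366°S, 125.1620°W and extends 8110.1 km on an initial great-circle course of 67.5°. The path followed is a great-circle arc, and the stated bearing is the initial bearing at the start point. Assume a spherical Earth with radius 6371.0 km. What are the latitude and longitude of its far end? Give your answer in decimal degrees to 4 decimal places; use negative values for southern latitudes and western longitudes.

The arc subtends δ = 8110.1/6371 = 1.272971 rad at the centre.
With φ₁ = -34.8366° = -0.608013 rad and θ = 67.5° = 1.178097 rad:
Destination latitude: φ₂ = arcsin( sin φ₁ cos δ + cos φ₁ sin δ cos θ ) = arcsin(0.132648) = 7.6226°.
For the longitude increment, Δλ = atan2( sin θ sin δ cos φ₁, cos δ − sin φ₁ sin φ₂ ) = atan2(0.724923, 0.369215) = 63.0095°.
Hence λ₂ = -125.1620° + 63.0095° = -62.1525°.

latitude 7.6226°, longitude -62.1525°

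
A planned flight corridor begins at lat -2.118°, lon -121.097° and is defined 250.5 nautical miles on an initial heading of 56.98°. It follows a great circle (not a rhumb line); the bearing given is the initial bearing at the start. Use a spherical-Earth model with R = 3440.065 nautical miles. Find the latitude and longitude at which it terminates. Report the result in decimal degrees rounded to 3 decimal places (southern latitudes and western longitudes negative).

Central angle δ = d/R = 0.072818 rad.
With φ₁ = -2.118° = -0.036966 rad and θ = 56.98° = 0.994489 rad:
sin φ₂ = sin φ₁ cos δ + cos φ₁ sin δ cos θ = (-0.036958)(0.997350) + (0.999317)(0.072754)(0.544932) = 0.002759
φ₂ = asin(0.002759) = 0.002759 rad = 0.158°.
Δλ = atan2( sin θ sin δ cos φ₁ , cos δ − sin φ₁ sin φ₂ ) = atan2(0.060961, 0.997452) = 0.061041 rad = 3.497°.
Hence λ₂ = -121.097° + 3.497° = -117.600°.

latitude 0.158°, longitude -117.600°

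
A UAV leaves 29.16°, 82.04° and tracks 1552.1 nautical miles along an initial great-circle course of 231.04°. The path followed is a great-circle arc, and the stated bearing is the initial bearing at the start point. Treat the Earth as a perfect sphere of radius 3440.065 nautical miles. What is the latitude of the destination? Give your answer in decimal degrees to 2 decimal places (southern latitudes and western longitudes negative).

latitude 11.48°

δ = 1552.1/3440.065 = 0.451183 rad (25.8509°).
Start latitude φ₁ = 0.508938 rad; initial bearing θ = 4.032409 rad.
Applying the spherical law of cosines for sides, sin φ₂ = sin φ₁ cos δ + cos φ₁ sin δ cos θ = 0.199073, so φ₂ = 11.48°.
For the longitude increment, Δλ = atan2( sin θ sin δ cos φ₁, cos δ − sin φ₁ sin φ₂ ) = atan2(-0.296081, 0.802934) = -20.24°.
λ₂ = λ₁ + Δλ = 61.80°.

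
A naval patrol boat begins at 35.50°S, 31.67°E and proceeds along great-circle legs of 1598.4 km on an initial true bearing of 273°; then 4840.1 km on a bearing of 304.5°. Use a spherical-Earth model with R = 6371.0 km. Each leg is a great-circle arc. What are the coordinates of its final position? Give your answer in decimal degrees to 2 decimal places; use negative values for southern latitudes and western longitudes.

latitude -4.30°, longitude -20.32°

Apply the spherical direct solution leg by leg, carrying full precision between legs.
Leg 1: from (-35.50°, 31.67°), δ = 1598.4/6371 = 0.250887 rad, θ = 273° → φ = -33.50°, λ = 14.37°.
Leg 2: from (-33.50°, 14.37°), δ = 4840.1/6371 = 0.759708 rad, θ = 304.5° → φ = -4.30°, λ = -20.32°.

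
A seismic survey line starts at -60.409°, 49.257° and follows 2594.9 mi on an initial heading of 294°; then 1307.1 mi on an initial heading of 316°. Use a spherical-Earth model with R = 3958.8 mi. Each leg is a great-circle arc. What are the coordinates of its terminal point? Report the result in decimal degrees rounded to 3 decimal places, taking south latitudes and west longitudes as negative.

latitude -20.133°, longitude -7.152°

Apply the spherical direct solution leg by leg, carrying full precision between legs.
Leg 1: from (-60.409°, 49.257°), δ = 2594.9/3958.8 = 0.655476 rad, θ = 294° → φ = -34.537°, λ = 6.727°.
Leg 2: from (-34.537°, 6.727°), δ = 1307.1/3958.8 = 0.330176 rad, θ = 316° → φ = -20.133°, λ = -7.152°.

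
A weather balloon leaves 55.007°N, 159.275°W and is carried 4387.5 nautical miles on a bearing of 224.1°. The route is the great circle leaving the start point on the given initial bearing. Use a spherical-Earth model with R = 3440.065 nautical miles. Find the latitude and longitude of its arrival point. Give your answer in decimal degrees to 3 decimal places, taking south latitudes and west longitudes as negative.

latitude -8.946°, longitude 158.351°

Central angle δ = d/R = 1.275412 rad.
Start latitude φ₁ = 0.960053 rad; initial bearing θ = 3.911283 rad.
sin φ₂ = sin φ₁ cos δ + cos φ₁ sin δ cos θ = (0.819222)(0.291108) + (0.573476)(0.956690)(-0.718126) = -0.155511
φ₂ = asin(-0.155511) = -0.156144 rad = -8.946°.
For the longitude increment, Δλ = atan2( sin θ sin δ cos φ₁, cos δ − sin φ₁ sin φ₂ ) = atan2(-0.381805, 0.418505) = -42.374°.
λ₂ = -159.275° + -42.374° = -201.649°, normalized to (−180°, 180°] → 158.351°.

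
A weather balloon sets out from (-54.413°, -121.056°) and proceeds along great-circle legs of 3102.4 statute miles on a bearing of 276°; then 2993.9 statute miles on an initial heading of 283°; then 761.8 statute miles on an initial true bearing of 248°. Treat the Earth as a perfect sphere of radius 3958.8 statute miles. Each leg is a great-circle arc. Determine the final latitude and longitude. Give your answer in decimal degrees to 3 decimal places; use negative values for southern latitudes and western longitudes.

Apply the spherical direct solution leg by leg, carrying full precision between legs.
Leg 1: from (-54.413°, -121.056°), δ = 3102.4/3958.8 = 0.783672 rad, θ = 276° → φ = -32.215°, λ = -177.130°.
Leg 2: from (-32.215°, -177.130°), δ = 2993.9/3958.8 = 0.756265 rad, θ = 283° → φ = -14.903°, λ = 139.090°.
Leg 3: from (-14.903°, 139.090°), δ = 761.8/3958.8 = 0.192432 rad, θ = 248° → φ = -18.763°, λ = 128.297°.

latitude -18.763°, longitude 128.297°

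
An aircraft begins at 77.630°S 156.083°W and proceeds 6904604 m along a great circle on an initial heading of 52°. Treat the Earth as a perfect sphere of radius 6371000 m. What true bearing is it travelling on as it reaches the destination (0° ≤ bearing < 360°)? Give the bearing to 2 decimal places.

final bearing 10.34°

Central angle δ = d/R = 1.083755 rad.
Start latitude φ₁ = -1.354899 rad; initial bearing θ = 0.907571 rad.
sin φ₂ = sin φ₁ cos δ + cos φ₁ sin δ cos θ = (-0.976785)(0.468013) + (0.214224)(0.883721)(0.615661) = -0.340595
φ₂ = asin(-0.340595) = -0.347549 rad = -19.913°.
Δλ = atan2( sin θ sin δ cos φ₁ , cos δ − sin φ₁ sin φ₂ ) = atan2(0.149182, 0.135326) = 0.834061 rad = 47.788°.
Hence λ₂ = -156.083° + 47.788° = -108.295°.
The forward bearing on arrival equals the back-azimuth from the destination plus 180°.
Back-azimuth from P₂ (-19.91°, -108.29°) to P₁ (-77.63°, -156.08°), with Δλ' = λ₁ − λ₂ = -47.79°: atan2( sin Δλ' cos φ₁ , cos φ₂ sin φ₁ − sin φ₂ cos φ₁ cos Δλ' ) = 190.34°.
Final bearing = (190.34° + 180°) mod 360° = 10.34°.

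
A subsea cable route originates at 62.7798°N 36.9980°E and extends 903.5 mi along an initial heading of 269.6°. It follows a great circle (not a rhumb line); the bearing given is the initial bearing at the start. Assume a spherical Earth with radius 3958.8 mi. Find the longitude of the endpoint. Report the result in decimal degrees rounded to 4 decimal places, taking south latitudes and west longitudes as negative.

longitude 10.1499°

The arc subtends δ = 903.5/3958.8 = 0.228226 rad at the centre.
With φ₁ = 62.7798° = 1.095714 rad and θ = 269.6° = 4.705408 rad:
sin φ₂ = sin φ₁ cos δ + cos φ₁ sin δ cos θ = (0.889255)(0.974069) + (0.457411)(0.226250)(-0.006981) = 0.865474
φ₂ = asin(0.865474) = 1.046095 rad = 59.9368°.
Then Δλ = atan2(-0.103487, 0.204442) = -0.468587 rad, from sin θ sin δ cos φ₁ over cos δ − sin φ₁ sin φ₂.
λ₂ = λ₁ + Δλ = 10.1499°.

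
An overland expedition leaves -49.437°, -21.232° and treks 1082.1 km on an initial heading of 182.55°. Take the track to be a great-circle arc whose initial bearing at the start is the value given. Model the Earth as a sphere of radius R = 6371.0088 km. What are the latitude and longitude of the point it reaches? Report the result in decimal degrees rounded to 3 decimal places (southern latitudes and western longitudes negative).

Angular distance δ = d/R = 1082.1 / 6371.0088 = 0.169848 rad.
Start latitude φ₁ = -0.862838 rad; initial bearing θ = 3.186099 rad.
Destination latitude: φ₂ = arcsin( sin φ₁ cos δ + cos φ₁ sin δ cos θ ) = arcsin(-0.858570) = -59.156°.
Δλ = atan2( sin θ sin δ cos φ₁ , cos δ − sin φ₁ sin φ₂ ) = atan2(-0.004890, 0.333362) = -0.014669 rad = -0.840°.
Hence λ₂ = -21.232° + -0.840° = -22.072°.

latitude -59.156°, longitude -22.072°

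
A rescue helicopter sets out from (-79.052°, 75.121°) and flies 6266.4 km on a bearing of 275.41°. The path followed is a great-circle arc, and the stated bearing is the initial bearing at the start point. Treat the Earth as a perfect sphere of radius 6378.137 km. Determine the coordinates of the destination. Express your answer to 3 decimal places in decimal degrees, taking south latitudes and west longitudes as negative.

latitude -32.003°, longitude -2.458°

Angular distance δ = d/R = 6266.4 / 6378.137 = 0.982481 rad.
With φ₁ = -79.052° = -1.379718 rad and θ = 275.41° = 4.806811 rad:
Destination latitude: φ₂ = arcsin( sin φ₁ cos δ + cos φ₁ sin δ cos θ ) = arcsin(-0.529964) = -32.003°.
Then Δλ = atan2(-0.157285, 0.034641) = -1.354012 rad, from sin θ sin δ cos φ₁ over cos δ − sin φ₁ sin φ₂.
λ₂ = λ₁ + Δλ = -2.458°.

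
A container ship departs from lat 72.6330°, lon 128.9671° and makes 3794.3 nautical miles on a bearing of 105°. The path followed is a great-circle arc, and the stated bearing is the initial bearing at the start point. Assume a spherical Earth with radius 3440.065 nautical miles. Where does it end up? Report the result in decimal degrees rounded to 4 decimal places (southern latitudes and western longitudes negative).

latitude 21.1882°, longitude -163.4177°

δ = 3794.3/3440.065 = 1.102973 rad (63.1957°).
Converting: φ₁ = 1.267685 rad, θ = 1.832596 rad.
Destination latitude: φ₂ = arcsin( sin φ₁ cos δ + cos φ₁ sin δ cos θ ) = arcsin(0.361433) = 21.1882°.
For the longitude increment, Δλ = atan2( sin θ sin δ cos φ₁, cos δ − sin φ₁ sin φ₂ ) = atan2(0.257341, 0.105989) = 67.6152°.
λ₂ = 128.9671° + 67.6152° = 196.5823°, normalized to (−180°, 180°] → -163.4177°.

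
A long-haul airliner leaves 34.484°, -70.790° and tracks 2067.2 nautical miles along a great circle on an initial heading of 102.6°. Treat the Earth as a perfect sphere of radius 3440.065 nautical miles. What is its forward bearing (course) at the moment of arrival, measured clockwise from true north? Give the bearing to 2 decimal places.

final bearing 120.21°

Angular distance δ = d/R = 2067.2 / 3440.065 = 0.600919 rad.
Start latitude φ₁ = 0.601859 rad; initial bearing θ = 1.790708 rad.
Destination latitude: φ₂ = arcsin( sin φ₁ cos δ + cos φ₁ sin δ cos θ ) = arcsin(0.365325) = 21.428°.
Then Δλ = atan2(0.454827, 0.617978) = 0.634476 rad, from sin θ sin δ cos φ₁ over cos δ − sin φ₁ sin φ₂.
λ₂ = λ₁ + Δλ = -34.437°.
The forward bearing on arrival equals the back-azimuth from the destination plus 180°.
Back-azimuth from P₂ (21.43°, -34.44°) to P₁ (34.48°, -70.79°), with Δλ' = λ₁ − λ₂ = -36.35°: atan2( sin Δλ' cos φ₁ , cos φ₂ sin φ₁ − sin φ₂ cos φ₁ cos Δλ' ) = 300.21°.
Final bearing = (300.21° + 180°) mod 360° = 120.21°.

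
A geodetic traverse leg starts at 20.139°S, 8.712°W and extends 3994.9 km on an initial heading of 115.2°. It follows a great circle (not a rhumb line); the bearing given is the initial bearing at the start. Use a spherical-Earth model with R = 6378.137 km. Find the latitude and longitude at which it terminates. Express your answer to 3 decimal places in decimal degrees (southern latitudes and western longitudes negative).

Angular distance δ = d/R = 3994.9 / 6378.137 = 0.626343 rad.
Start latitude φ₁ = -0.351492 rad; initial bearing θ = 2.010619 rad.
sin φ₂ = sin φ₁ cos δ + cos φ₁ sin δ cos θ = (-0.344299)(0.810177) + (0.938860)(0.586186)(-0.425779) = -0.513269
φ₂ = asin(-0.513269) = -0.538989 rad = -30.882°.
Then Δλ = atan2(0.497968, 0.633459) = 0.666214 rad, from sin θ sin δ cos φ₁ over cos δ − sin φ₁ sin φ₂.
Hence λ₂ = -8.712° + 38.171° = 29.459°.

latitude -30.882°, longitude 29.459°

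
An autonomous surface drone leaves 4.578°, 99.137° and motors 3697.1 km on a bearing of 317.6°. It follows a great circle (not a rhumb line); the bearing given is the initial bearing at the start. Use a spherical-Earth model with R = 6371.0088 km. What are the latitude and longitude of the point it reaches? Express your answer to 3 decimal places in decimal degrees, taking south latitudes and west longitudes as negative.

The arc subtends δ = 3697.1/6371.0088 = 0.580301 rad at the centre.
With φ₁ = 4.578° = 0.079901 rad and θ = 317.6° = 5.543166 rad:
Destination latitude: φ₂ = arcsin( sin φ₁ cos δ + cos φ₁ sin δ cos θ ) = arcsin(0.470335) = 28.056°.
Δλ = atan2( sin θ sin δ cos φ₁ , cos δ − sin φ₁ sin φ₂ ) = atan2(-0.368524, 0.798758) = -0.432270 rad = -24.767°.
Hence λ₂ = 99.137° + -24.767° = 74.370°.

latitude 28.056°, longitude 74.370°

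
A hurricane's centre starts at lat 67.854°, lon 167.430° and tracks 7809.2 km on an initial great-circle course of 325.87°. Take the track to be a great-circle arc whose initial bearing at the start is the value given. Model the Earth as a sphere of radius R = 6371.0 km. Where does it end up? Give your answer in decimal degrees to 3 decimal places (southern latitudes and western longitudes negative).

Central angle δ = d/R = 1.225742 rad.
Converting: φ₁ = 1.184276 rad, θ = 5.687504 rad.
Applying the spherical law of cosines for sides, sin φ₂ = sin φ₁ cos δ + cos φ₁ sin δ cos θ = 0.606943, so φ₂ = 37.369°.
Then Δλ = atan2(-0.199040, -0.223919) = -2.414948 rad, from sin θ sin δ cos φ₁ over cos δ − sin φ₁ sin φ₂.
λ₂ = 167.430° + -138.366° = 29.064°.

latitude 37.369°, longitude 29.064°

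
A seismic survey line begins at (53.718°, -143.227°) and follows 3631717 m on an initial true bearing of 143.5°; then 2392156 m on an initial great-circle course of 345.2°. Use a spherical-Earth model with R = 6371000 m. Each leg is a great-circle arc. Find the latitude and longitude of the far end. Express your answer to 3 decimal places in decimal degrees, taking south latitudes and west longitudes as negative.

latitude 45.560°, longitude -130.180°

Apply the spherical direct solution leg by leg, carrying full precision between legs.
Leg 1: from (53.718°, -143.227°), δ = 3631717/6371000 = 0.570039 rad, θ = 143.5° → φ = 24.957°, λ = -122.491°.
Leg 2: from (24.957°, -122.491°), δ = 2392156/6371000 = 0.375476 rad, θ = 345.2° → φ = 45.560°, λ = -130.180°.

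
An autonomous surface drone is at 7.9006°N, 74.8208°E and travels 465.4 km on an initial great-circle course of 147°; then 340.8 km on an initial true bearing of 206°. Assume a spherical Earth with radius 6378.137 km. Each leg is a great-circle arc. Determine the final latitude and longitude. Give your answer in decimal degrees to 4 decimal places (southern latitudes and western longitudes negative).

latitude 1.6364°, longitude 75.7610°

Apply the spherical direct solution leg by leg, carrying full precision between legs.
Leg 1: from (7.9006°, 74.8208°), δ = 465.4/6378.137 = 0.072968 rad, θ = 147° → φ = 4.3890°, λ = 77.1031°.
Leg 2: from (4.3890°, 77.1031°), δ = 340.8/6378.137 = 0.053433 rad, θ = 206° → φ = 1.6364°, λ = 75.7610°.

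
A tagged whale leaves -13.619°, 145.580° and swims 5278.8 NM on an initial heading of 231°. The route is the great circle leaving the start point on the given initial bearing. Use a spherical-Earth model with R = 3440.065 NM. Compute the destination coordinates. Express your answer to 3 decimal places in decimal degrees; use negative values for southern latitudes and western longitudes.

latitude -38.299°, longitude 47.314°

The arc subtends δ = 5278.8/3440.065 = 1.534506 rad at the centre.
Start latitude φ₁ = -0.237696 rad; initial bearing θ = 4.031711 rad.
Applying the spherical law of cosines for sides, sin φ₂ = sin φ₁ cos δ + cos φ₁ sin δ cos θ = -0.619766, so φ₂ = -38.299°.
For the longitude increment, Δλ = atan2( sin θ sin δ cos φ₁, cos δ − sin φ₁ sin φ₂ ) = atan2(-0.754798, -0.109650) = -98.266°.
λ₂ = λ₁ + Δλ = 47.314°.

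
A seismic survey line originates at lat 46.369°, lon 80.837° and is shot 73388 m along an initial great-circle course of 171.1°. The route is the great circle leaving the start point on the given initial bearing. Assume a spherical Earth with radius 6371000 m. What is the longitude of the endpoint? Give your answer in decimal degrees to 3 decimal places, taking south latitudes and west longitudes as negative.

longitude 80.983°

δ = 73388/6371000 = 0.011519 rad (0.6600°).
Start latitude φ₁ = 0.809292 rad; initial bearing θ = 2.986258 rad.
sin φ₂ = sin φ₁ cos δ + cos φ₁ sin δ cos θ = (0.723799)(0.999934) + (0.690011)(0.011519)(-0.987960) = 0.715898
φ₂ = asin(0.715898) = 0.797910 rad = 45.717°.
For the longitude increment, Δλ = atan2( sin θ sin δ cos φ₁, cos δ − sin φ₁ sin φ₂ ) = atan2(0.001230, 0.481768) = 0.146°.
λ₂ = 80.837° + 0.146° = 80.983°.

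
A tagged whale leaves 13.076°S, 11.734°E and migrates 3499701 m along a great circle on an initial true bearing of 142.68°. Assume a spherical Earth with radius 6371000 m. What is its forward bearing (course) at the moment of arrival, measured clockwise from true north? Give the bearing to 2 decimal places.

Central angle δ = d/R = 0.549317 rad.
With φ₁ = -13.076° = -0.228219 rad and θ = 142.68° = 2.490236 rad:
Applying the spherical law of cosines for sides, sin φ₂ = sin φ₁ cos δ + cos φ₁ sin δ cos θ = -0.597403, so φ₂ = -36.684°.
Δλ = atan2( sin θ sin δ cos φ₁ , cos δ − sin φ₁ sin φ₂ ) = atan2(0.308327, 0.717723) = 0.405753 rad = 23.248°.
λ₂ = 11.734° + 23.248° = 34.982°.
The forward bearing on arrival equals the back-azimuth from the destination plus 180°.
Back-azimuth from P₂ (-36.68°, 34.98°) to P₁ (-13.08°, 11.73°), with Δλ' = λ₁ − λ₂ = -23.25°: atan2( sin Δλ' cos φ₁ , cos φ₂ sin φ₁ − sin φ₂ cos φ₁ cos Δλ' ) = 312.57°.
Final bearing = (312.57° + 180°) mod 360° = 132.57°.

final bearing 132.57°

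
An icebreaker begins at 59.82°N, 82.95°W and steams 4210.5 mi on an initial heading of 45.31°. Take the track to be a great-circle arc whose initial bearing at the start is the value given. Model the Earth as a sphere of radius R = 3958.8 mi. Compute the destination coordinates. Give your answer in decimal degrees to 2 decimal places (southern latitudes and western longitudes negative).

Angular distance δ = d/R = 4210.5 / 3958.8 = 1.063580 rad.
With φ₁ = 59.82° = 1.044056 rad and θ = 45.31° = 0.790809 rad:
sin φ₂ = sin φ₁ cos δ + cos φ₁ sin δ cos θ = (0.864450)(0.485746) + (0.502718)(0.874100)(0.703271) = 0.728939
φ₂ = asin(0.728939) = 0.816770 rad = 46.80°.
Then Δλ = atan2(0.312398, -0.144385) = 2.003736 rad, from sin θ sin δ cos φ₁ over cos δ − sin φ₁ sin φ₂.
λ₂ = -82.95° + 114.81° = 31.86°.

latitude 46.80°, longitude 31.86°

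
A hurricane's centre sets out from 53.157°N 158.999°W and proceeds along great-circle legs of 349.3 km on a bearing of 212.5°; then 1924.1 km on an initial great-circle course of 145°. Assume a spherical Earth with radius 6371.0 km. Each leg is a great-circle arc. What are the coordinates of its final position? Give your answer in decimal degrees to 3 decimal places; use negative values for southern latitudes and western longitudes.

Apply the spherical direct solution leg by leg, carrying full precision between legs.
Leg 1: from (53.157°, -158.999°), δ = 349.3/6371 = 0.054827 rad, θ = 212.5° → φ = 50.477°, λ = -161.651°.
Leg 2: from (50.477°, -161.651°), δ = 1924.1/6371 = 0.302009 rad, θ = 145° → φ = 35.549°, λ = -149.547°.

latitude 35.549°, longitude -149.547°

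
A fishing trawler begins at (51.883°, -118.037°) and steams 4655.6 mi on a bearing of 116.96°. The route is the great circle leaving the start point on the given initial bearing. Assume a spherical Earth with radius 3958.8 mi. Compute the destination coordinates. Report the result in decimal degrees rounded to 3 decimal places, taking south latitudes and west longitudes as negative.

latitude 2.537°, longitude -62.593°

The arc subtends δ = 4655.6/3958.8 = 1.176013 rad at the centre.
Converting: φ₁ = 0.905529 rad, θ = 2.041337 rad.
sin φ₂ = sin φ₁ cos δ + cos φ₁ sin δ cos θ = (0.786752)(0.384608) + (0.617269)(0.923080)(-0.453368) = 0.044267
φ₂ = asin(0.044267) = 0.044281 rad = 2.537°.
Then Δλ = atan2(0.507866, 0.349781) = 0.967676 rad, from sin θ sin δ cos φ₁ over cos δ − sin φ₁ sin φ₂.
λ₂ = λ₁ + Δλ = -62.593°.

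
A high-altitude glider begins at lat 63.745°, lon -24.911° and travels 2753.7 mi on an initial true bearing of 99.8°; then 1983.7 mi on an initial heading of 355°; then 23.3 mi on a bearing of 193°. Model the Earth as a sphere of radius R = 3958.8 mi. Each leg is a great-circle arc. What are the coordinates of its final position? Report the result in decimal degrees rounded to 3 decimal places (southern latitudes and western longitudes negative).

Apply the spherical direct solution leg by leg, carrying full precision between legs.
Leg 1: from (63.745°, -24.911°), δ = 2753.7/3958.8 = 0.695590 rad, θ = 99.8° → φ = 39.809°, λ = 30.379°.
Leg 2: from (39.809°, 30.379°), δ = 1983.7/3958.8 = 0.501086 rad, θ = 355° → φ = 68.300°, λ = 23.878°.
Leg 3: from (68.300°, 23.878°), δ = 23.3/3958.8 = 0.005886 rad, θ = 193° → φ = 67.971°, λ = 23.675°.

latitude 67.971°, longitude 23.675°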